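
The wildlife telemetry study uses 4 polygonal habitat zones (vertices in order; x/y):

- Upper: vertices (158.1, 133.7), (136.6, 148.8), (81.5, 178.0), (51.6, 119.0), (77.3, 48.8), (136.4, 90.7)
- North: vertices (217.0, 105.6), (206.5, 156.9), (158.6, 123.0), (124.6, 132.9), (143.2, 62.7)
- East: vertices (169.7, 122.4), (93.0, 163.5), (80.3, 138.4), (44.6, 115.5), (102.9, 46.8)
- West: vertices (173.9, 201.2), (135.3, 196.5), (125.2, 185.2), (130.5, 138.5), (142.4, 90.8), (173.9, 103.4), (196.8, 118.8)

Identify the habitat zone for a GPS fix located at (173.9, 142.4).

West

Cast a ray rightward from (173.9, 142.4). For each polygon, the edges (by vertex number in listed order) whose endpoints lie on opposite sides of y = 142.4, where each meets that height, and whether that is right or left of the point:
Upper: 1–2 at x≈145.71 (left), 3–4 at x≈63.46 (left) → 0 crossings.
North: 1–2 at x≈209.47 (right), 2–3 at x≈186.01 (right) → 2 crossings.
East: 1–2 at x≈132.38 (left), 2–3 at x≈82.32 (left) → 0 crossings.
West: 3–4 at x≈130.06 (left), 7–1 at x≈190.24 (right) → 1 crossing.
Only West has an odd count, so the point is inside West.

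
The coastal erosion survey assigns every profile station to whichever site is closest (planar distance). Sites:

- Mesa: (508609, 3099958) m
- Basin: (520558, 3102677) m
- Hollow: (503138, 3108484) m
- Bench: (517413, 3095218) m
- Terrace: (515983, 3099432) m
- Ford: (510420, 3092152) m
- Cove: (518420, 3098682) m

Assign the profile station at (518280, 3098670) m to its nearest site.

Cove

Squared distances to each site:
Mesa: 95187185.000; Basin: 21245333.000; Hollow: 325594760.000; Bench: 12667993.000; Terrace: 5856853.000; Ford: 104263924.000; Cove: 19744.000.
Minimum at Cove.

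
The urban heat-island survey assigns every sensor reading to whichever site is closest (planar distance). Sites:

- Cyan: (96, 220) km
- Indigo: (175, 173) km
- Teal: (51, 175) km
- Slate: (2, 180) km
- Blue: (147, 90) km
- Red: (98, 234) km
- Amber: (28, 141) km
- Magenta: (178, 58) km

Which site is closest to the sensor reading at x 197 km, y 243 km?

Squared distances to each site:
Cyan: 10730.000; Indigo: 5384.000; Teal: 25940.000; Slate: 41994.000; Blue: 25909.000; Red: 9882.000; Amber: 38965.000; Magenta: 34586.000.
Minimum at Indigo.

Indigo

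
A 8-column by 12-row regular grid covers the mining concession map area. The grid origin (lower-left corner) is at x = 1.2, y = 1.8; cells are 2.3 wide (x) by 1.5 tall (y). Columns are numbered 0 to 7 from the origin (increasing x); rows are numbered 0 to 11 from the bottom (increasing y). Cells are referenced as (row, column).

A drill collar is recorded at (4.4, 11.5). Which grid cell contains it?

Column index: ⌊(4.4 − 1.2) / 2.3⌋ = ⌊1.391⌋ = 1
Row offset from origin: ⌊(11.5 − 1.8) / 1.5⌋ = ⌊6.467⌋ = 6 → row 6

(6, 1)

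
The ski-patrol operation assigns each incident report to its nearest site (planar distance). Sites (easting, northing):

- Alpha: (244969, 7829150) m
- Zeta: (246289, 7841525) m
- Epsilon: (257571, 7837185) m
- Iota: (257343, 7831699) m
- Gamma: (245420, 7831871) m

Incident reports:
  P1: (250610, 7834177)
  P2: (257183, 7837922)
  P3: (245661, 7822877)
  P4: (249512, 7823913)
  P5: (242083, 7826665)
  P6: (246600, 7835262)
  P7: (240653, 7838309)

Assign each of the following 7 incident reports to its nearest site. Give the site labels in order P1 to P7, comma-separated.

Gamma, Epsilon, Alpha, Alpha, Alpha, Gamma, Zeta

P1 → Gamma (d²=32253736.00)
P2 → Epsilon (d²=693713.00)
P3 → Alpha (d²=39829393.00)
P4 → Alpha (d²=48065018.00)
P5 → Alpha (d²=14504221.00)
P6 → Gamma (d²=12891281.00)
P7 → Zeta (d²=42107152.00)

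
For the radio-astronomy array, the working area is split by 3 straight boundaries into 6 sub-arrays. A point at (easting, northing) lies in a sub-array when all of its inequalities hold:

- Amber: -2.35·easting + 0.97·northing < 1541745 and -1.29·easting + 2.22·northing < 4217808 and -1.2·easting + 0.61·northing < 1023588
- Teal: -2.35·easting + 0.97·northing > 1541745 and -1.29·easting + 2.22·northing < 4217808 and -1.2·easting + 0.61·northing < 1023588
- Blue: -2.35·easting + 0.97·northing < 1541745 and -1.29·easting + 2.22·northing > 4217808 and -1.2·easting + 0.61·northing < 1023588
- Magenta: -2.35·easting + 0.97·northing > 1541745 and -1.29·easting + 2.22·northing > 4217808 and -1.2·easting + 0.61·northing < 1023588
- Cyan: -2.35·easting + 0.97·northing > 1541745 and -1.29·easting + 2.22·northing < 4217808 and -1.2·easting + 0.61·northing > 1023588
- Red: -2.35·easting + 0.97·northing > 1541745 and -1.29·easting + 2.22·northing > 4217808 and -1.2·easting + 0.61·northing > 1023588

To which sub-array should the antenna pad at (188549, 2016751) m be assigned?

-2.35·188549 + 0.97·2016751 = 1513158.320, which is < 1541745
-1.29·188549 + 2.22·2016751 = 4233959.010, which is > 4217808
-1.2·188549 + 0.61·2016751 = 1003959.310, which is < 1023588
This sign pattern matches Blue.

Blue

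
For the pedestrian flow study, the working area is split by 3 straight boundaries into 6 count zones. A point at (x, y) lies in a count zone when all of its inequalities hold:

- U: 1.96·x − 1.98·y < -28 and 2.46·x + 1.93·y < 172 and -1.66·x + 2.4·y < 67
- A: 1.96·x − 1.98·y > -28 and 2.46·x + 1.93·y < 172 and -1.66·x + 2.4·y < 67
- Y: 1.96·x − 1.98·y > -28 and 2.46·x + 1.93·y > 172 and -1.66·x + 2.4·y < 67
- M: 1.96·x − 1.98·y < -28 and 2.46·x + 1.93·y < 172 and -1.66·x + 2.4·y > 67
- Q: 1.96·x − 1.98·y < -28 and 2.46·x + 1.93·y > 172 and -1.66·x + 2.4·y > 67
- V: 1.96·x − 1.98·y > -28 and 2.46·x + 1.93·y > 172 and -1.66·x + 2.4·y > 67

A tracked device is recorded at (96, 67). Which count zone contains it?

1.96·96 − 1.98·67 = 55.500, which is > -28
2.46·96 + 1.93·67 = 365.470, which is > 172
-1.66·96 + 2.4·67 = 1.440, which is < 67
This sign pattern matches Y.

Y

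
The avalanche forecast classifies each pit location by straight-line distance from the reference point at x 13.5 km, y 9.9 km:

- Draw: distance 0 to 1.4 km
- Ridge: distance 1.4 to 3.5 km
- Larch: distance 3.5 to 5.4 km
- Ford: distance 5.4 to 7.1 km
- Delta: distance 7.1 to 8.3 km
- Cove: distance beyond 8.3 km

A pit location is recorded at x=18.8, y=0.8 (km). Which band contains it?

Distance = √((18.8−13.5)² + (0.8−9.9)²) = √(28.090 + 82.810) = 10.531 km.
8.3 ≤ 10.531 < ∞ → Cove.

Cove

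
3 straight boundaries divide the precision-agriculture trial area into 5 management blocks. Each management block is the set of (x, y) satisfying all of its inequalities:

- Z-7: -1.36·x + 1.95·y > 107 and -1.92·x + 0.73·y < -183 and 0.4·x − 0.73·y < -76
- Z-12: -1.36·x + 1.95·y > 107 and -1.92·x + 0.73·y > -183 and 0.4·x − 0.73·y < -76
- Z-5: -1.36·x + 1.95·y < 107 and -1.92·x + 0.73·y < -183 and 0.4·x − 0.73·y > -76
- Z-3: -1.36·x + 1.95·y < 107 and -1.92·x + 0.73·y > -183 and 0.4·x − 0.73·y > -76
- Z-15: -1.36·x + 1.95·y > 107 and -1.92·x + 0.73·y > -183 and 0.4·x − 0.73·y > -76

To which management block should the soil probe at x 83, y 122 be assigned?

Z-15

-1.36·83 + 1.95·122 = 125.020, which is > 107
-1.92·83 + 0.73·122 = -70.300, which is > -183
0.4·83 − 0.73·122 = -55.860, which is > -76
This sign pattern matches Z-15.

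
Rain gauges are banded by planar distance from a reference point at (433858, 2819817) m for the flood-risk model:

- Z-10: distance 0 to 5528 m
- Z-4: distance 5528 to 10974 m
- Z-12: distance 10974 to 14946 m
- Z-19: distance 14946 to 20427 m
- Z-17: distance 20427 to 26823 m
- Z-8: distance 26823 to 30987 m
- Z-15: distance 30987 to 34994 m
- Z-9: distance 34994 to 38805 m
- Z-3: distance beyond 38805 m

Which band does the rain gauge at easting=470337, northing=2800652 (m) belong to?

Distance = √((470337−433858)² + (2800652−2819817)²) = √(1330717441.000 + 367297225.000) = 41206.974 m.
38805 ≤ 41206.974 < ∞ → Z-3.

Z-3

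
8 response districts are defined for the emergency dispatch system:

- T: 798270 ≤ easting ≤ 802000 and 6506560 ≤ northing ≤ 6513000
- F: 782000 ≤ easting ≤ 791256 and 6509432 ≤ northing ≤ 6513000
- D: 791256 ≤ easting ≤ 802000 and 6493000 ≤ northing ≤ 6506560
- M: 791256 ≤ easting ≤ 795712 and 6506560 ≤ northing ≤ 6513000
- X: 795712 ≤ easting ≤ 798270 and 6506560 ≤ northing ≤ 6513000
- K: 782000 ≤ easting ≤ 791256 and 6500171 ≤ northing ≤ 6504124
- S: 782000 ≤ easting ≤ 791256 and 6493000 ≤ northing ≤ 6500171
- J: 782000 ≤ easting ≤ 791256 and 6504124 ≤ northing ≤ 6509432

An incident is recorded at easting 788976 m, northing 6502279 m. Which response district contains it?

The point has easting = 788976 and northing = 6502279.
Only K satisfies 782000 ≤ easting ≤ 791256 and 6500171 ≤ northing ≤ 6504124.

K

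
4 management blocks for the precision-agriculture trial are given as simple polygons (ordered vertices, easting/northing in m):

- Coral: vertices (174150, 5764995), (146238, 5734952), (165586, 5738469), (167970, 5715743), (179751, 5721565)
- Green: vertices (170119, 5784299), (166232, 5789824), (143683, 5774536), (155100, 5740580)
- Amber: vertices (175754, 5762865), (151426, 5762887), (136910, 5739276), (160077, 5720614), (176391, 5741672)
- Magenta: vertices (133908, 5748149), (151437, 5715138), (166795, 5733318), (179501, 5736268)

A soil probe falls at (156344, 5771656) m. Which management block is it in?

Green

Cast a ray rightward from (156344, 5771656). For each polygon, the edges (by vertex number in listed order) whose endpoints lie on opposite sides of northing = 5771656, where each meets that height, and whether that is right or left of the point:
Coral: no edge straddles that height → 0 crossings.
Green: 3–4 at easting≈144651.3 (left), 4–1 at easting≈165775.7 (right) → 1 crossing.
Amber: no edge straddles that height → 0 crossings.
Magenta: no edge straddles that height → 0 crossings.
Only Green has an odd count, so the point is inside Green.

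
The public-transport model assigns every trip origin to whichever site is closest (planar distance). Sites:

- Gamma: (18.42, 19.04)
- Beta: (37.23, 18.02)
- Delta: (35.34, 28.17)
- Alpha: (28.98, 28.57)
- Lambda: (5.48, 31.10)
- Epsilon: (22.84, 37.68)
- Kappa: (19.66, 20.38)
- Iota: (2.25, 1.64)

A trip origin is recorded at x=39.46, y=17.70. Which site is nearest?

Beta

Squared distances to each site:
Gamma: 444.477; Beta: 5.075; Delta: 126.595; Alpha: 227.987; Lambda: 1334.200; Epsilon: 675.425; Kappa: 399.222; Iota: 1642.508.
Minimum at Beta.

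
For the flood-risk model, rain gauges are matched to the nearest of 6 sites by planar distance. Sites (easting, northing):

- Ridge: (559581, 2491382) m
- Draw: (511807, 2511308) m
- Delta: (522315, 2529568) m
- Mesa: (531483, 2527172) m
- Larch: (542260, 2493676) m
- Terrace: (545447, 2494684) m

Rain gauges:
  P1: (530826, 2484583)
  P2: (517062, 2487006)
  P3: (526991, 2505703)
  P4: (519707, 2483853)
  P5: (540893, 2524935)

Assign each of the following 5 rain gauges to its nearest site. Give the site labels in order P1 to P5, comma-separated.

Larch, Draw, Draw, Larch, Mesa

P1 → Larch (d²=213419005.00)
P2 → Draw (d²=618202229.00)
P3 → Draw (d²=261969881.00)
P4 → Larch (d²=605129138.00)
P5 → Mesa (d²=93552269.00)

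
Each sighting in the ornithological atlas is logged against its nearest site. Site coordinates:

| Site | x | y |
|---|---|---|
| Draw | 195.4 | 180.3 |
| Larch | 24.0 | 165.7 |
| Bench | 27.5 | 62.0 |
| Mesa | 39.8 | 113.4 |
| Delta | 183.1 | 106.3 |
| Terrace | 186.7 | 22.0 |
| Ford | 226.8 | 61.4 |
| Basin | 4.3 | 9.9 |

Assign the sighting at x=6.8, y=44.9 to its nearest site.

Squared distances to each site:
Draw: 53903.120; Larch: 14888.480; Bench: 720.900; Mesa: 5781.250; Delta: 34851.650; Terrace: 32888.420; Ford: 48672.250; Basin: 1231.250.
Minimum at Bench.

Bench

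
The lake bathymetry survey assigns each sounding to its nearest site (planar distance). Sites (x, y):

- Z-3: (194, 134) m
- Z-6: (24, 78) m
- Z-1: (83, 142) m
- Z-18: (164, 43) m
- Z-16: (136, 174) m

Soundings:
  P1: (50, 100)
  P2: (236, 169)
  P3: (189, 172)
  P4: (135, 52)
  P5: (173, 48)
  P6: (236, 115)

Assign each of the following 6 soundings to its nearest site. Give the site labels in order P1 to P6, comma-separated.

Z-6, Z-3, Z-3, Z-18, Z-18, Z-3

P1 → Z-6 (d²=1160.00)
P2 → Z-3 (d²=2989.00)
P3 → Z-3 (d²=1469.00)
P4 → Z-18 (d²=922.00)
P5 → Z-18 (d²=106.00)
P6 → Z-3 (d²=2125.00)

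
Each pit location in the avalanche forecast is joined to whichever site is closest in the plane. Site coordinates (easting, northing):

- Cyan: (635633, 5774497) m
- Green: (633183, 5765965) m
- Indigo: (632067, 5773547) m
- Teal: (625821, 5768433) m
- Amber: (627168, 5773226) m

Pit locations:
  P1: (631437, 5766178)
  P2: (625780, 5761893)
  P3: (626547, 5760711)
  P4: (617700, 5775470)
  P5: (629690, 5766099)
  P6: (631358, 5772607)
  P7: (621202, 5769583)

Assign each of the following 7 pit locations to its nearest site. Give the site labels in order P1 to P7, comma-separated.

Green, Teal, Teal, Amber, Green, Indigo, Teal

P1 → Green (d²=3093885.00)
P2 → Teal (d²=42773281.00)
P3 → Teal (d²=60156360.00)
P4 → Amber (d²=94678560.00)
P5 → Green (d²=12219005.00)
P6 → Indigo (d²=1386281.00)
P7 → Teal (d²=22657661.00)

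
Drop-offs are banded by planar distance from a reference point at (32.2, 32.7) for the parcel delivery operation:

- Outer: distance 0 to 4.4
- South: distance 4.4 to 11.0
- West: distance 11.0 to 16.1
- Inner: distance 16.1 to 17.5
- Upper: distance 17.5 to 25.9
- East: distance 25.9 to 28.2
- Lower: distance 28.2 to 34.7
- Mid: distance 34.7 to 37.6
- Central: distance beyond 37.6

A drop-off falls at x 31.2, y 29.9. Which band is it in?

Outer

Distance = √((31.2−32.2)² + (29.9−32.7)²) = √(1.000 + 7.840) = 2.973.
0 ≤ 2.973 < 4.4 → Outer.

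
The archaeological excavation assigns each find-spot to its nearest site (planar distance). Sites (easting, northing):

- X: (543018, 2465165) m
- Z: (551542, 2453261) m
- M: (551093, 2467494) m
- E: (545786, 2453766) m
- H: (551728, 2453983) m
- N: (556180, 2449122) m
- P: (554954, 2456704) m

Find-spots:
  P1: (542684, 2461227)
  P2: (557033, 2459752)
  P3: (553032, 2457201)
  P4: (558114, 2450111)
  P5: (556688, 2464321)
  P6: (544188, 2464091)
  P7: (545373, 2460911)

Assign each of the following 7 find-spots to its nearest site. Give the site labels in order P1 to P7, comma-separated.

P1 → X (d²=15619400.00)
P2 → P (d²=13612545.00)
P3 → P (d²=3941093.00)
P4 → N (d²=4718477.00)
P5 → M (d²=41371954.00)
P6 → X (d²=2522376.00)
P7 → X (d²=23642541.00)

X, P, P, N, M, X, X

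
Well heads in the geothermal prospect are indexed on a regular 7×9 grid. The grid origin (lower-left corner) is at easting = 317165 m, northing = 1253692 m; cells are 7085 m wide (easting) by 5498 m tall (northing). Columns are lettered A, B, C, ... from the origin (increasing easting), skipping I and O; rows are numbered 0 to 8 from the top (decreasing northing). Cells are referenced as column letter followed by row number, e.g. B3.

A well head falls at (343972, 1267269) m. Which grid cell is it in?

Column index: ⌊(343972 − 317165) / 7085⌋ = ⌊3.784⌋ = 3 → column D
Row offset from origin: ⌊(1267269 − 1253692) / 5498⌋ = ⌊2.469⌋ = 2 → row 6 (counted from top)

D6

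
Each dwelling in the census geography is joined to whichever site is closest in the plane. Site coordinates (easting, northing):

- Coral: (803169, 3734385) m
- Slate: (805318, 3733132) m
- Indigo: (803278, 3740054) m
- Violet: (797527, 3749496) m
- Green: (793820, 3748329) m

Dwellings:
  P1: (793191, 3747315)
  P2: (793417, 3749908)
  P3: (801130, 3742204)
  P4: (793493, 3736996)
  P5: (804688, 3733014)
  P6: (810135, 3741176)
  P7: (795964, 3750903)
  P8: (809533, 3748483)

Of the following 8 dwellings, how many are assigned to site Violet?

1

P1 → Green
P2 → Green
P3 → Indigo
P4 → Coral
P5 → Slate
P6 → Indigo
P7 → Violet
P8 → Indigo
1 of the 8 goes to Violet.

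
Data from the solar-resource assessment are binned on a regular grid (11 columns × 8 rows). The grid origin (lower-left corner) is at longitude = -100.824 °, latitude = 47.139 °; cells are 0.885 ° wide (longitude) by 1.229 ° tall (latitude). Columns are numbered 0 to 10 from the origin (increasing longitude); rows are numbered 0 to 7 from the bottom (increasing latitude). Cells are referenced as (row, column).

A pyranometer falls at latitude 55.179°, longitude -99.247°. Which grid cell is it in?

(6, 1)

Column index: ⌊(-99.247 − -100.824) / 0.885⌋ = ⌊1.782⌋ = 1
Row offset from origin: ⌊(55.179 − 47.139) / 1.229⌋ = ⌊6.542⌋ = 6 → row 6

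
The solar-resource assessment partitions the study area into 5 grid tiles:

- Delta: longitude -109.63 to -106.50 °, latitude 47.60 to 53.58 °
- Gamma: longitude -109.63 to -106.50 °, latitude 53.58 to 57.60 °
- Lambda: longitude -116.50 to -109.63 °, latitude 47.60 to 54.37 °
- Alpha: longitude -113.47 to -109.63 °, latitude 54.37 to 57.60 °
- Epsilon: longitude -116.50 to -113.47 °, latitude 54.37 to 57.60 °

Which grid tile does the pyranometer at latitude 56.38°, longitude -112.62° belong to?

The point has longitude = -112.62 and latitude = 56.38.
Only Alpha satisfies -113.47 ≤ longitude ≤ -109.63 and 54.37 ≤ latitude ≤ 57.60.

Alpha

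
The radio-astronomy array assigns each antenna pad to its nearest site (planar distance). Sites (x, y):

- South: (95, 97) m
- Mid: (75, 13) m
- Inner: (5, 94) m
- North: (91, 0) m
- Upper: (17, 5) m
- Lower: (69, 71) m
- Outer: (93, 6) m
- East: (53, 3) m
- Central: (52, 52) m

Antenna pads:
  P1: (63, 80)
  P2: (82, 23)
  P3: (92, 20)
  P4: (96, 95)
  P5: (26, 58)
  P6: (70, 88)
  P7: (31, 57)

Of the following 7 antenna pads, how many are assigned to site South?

P1 → Lower
P2 → Mid
P3 → Outer
P4 → South
P5 → Central
P6 → Lower
P7 → Central
1 of the 7 goes to South.

1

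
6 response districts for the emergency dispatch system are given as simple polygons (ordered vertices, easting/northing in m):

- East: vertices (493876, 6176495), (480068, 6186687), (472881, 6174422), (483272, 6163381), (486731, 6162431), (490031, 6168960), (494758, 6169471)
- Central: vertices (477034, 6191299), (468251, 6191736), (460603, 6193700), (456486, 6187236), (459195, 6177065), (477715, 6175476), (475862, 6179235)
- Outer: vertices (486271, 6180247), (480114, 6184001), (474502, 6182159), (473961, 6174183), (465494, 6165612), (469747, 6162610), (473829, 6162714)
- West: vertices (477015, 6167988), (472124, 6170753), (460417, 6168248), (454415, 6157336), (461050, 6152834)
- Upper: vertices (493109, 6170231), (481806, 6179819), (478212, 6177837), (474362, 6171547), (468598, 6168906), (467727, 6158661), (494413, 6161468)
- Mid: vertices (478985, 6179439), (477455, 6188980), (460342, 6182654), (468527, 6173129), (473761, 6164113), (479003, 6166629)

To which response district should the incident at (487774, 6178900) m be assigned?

East

Cast a ray rightward from (487774, 6178900). For each polygon, the edges (by vertex number in listed order) whose endpoints lie on opposite sides of northing = 6178900, where each meets that height, and whether that is right or left of the point:
East: 1–2 at easting≈490617.7 (right), 2–3 at easting≈475505.0 (left) → 1 crossing.
Central: 4–5 at easting≈458706.3 (left), 6–7 at easting≈476027.1 (left) → 0 crossings.
Outer: 3–4 at easting≈474280.9 (left), 7–1 at easting≈485315.1 (left) → 0 crossings.
West: no edge straddles that height → 0 crossings.
Upper: 1–2 at easting≈482889.4 (left), 2–3 at easting≈480139.6 (left) → 0 crossings.
Mid: 3–4 at easting≈463567.9 (left), 6–1 at easting≈478985.8 (left) → 0 crossings.
Only East has an odd count, so the point is inside East.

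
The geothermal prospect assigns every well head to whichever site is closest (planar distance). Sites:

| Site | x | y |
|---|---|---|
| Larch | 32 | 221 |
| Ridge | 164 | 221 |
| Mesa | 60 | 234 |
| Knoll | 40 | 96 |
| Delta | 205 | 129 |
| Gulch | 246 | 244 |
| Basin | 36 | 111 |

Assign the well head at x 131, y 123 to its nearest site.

Delta

Squared distances to each site:
Larch: 19405.000; Ridge: 10693.000; Mesa: 17362.000; Knoll: 9010.000; Delta: 5512.000; Gulch: 27866.000; Basin: 9169.000.
Minimum at Delta.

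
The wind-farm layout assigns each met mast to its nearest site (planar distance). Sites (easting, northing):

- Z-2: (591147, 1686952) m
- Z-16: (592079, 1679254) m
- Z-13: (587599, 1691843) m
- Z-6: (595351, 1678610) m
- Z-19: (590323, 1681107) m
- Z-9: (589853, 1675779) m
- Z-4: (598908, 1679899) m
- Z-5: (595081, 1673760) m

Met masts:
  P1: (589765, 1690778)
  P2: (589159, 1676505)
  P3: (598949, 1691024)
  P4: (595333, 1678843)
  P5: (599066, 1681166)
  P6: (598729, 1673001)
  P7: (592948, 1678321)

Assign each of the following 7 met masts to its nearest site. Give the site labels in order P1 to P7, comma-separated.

Z-13, Z-9, Z-2, Z-6, Z-4, Z-5, Z-16

P1 → Z-13 (d²=5825781.00)
P2 → Z-9 (d²=1008712.00)
P3 → Z-2 (d²=77452388.00)
P4 → Z-6 (d²=54613.00)
P5 → Z-4 (d²=1630253.00)
P6 → Z-5 (d²=13883985.00)
P7 → Z-16 (d²=1625650.00)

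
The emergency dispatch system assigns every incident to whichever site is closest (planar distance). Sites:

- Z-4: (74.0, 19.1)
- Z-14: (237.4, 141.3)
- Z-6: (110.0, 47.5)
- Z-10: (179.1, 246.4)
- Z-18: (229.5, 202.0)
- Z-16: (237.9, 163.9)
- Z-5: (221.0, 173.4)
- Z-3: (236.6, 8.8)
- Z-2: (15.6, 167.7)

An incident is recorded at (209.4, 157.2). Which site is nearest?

Z-5

Squared distances to each site:
Z-4: 37404.770; Z-14: 1036.810; Z-6: 21914.450; Z-10: 8874.730; Z-18: 2411.050; Z-16: 857.140; Z-5: 397.000; Z-3: 22762.400; Z-2: 37668.690.
Minimum at Z-5.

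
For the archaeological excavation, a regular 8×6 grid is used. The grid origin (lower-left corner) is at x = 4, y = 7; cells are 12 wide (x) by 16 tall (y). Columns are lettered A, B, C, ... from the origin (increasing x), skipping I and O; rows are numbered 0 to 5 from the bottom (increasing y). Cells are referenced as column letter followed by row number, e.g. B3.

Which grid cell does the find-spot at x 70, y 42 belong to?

Column index: ⌊(70 − 4) / 12⌋ = ⌊5.500⌋ = 5 → column F
Row offset from origin: ⌊(42 − 7) / 16⌋ = ⌊2.188⌋ = 2 → row 2

F2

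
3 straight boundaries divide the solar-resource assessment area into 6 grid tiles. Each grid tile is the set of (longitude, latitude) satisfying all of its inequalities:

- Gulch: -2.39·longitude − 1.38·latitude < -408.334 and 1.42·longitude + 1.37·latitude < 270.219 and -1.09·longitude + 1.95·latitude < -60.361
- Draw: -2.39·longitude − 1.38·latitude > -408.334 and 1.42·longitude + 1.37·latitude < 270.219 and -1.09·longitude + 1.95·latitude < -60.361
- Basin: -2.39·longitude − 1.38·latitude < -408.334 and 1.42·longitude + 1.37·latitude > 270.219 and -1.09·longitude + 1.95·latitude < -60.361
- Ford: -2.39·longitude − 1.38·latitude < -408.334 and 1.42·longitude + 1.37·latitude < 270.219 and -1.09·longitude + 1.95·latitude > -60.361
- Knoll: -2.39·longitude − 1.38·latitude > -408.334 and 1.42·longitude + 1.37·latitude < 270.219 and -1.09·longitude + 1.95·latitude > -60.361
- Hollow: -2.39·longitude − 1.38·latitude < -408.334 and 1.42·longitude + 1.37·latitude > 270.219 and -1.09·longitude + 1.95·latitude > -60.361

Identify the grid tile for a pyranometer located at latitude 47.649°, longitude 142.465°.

-2.39·142.465 − 1.38·47.649 = -406.247, which is > -408.334
1.42·142.465 + 1.37·47.649 = 267.579, which is < 270.219
-1.09·142.465 + 1.95·47.649 = -62.371, which is < -60.361
This sign pattern matches Draw.

Draw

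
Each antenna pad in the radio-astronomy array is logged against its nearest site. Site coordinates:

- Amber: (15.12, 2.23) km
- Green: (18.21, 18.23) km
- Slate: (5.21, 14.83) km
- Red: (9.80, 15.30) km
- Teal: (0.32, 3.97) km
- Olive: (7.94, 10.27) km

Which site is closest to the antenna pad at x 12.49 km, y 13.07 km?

Red

Squared distances to each site:
Amber: 124.422; Green: 59.344; Slate: 56.096; Red: 12.209; Teal: 230.919; Olive: 28.543.
Minimum at Red.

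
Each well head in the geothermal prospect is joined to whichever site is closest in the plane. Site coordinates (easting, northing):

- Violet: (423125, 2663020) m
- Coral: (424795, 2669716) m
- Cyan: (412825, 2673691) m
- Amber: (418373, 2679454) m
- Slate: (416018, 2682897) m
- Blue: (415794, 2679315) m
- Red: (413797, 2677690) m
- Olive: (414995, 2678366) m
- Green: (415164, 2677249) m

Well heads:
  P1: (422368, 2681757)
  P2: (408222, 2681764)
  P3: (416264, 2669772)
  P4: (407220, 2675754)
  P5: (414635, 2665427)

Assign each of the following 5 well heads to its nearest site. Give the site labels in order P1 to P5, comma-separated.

P1 → Amber (d²=21263834.00)
P2 → Red (d²=47678101.00)
P3 → Cyan (d²=27185282.00)
P4 → Cyan (d²=35671994.00)
P5 → Cyan (d²=71569796.00)

Amber, Red, Cyan, Cyan, Cyan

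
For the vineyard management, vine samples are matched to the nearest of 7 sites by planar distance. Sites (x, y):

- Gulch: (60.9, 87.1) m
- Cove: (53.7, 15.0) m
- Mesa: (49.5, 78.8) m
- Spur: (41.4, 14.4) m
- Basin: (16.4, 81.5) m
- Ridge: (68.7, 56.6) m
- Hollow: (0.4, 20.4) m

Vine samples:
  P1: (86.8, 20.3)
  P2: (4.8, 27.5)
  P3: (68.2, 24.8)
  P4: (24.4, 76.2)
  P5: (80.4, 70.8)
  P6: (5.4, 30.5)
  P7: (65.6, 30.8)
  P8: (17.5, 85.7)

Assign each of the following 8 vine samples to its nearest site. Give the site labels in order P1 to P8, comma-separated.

Cove, Hollow, Cove, Basin, Ridge, Hollow, Cove, Basin

P1 → Cove (d²=1123.70)
P2 → Hollow (d²=69.77)
P3 → Cove (d²=306.29)
P4 → Basin (d²=92.09)
P5 → Ridge (d²=338.53)
P6 → Hollow (d²=127.01)
P7 → Cove (d²=391.25)
P8 → Basin (d²=18.85)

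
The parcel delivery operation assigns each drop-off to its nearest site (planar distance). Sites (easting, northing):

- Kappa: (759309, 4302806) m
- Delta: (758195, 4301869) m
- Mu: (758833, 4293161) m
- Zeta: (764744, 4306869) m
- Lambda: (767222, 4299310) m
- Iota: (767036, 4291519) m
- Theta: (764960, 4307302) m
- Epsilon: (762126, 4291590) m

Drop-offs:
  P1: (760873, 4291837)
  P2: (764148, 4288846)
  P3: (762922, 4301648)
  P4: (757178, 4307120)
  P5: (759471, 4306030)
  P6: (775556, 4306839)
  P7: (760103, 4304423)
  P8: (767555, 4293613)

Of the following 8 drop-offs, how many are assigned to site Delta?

P1 → Epsilon
P2 → Epsilon
P3 → Kappa
P4 → Kappa
P5 → Kappa
P6 → Theta
P7 → Kappa
P8 → Iota
0 of the 8 go to Delta.

0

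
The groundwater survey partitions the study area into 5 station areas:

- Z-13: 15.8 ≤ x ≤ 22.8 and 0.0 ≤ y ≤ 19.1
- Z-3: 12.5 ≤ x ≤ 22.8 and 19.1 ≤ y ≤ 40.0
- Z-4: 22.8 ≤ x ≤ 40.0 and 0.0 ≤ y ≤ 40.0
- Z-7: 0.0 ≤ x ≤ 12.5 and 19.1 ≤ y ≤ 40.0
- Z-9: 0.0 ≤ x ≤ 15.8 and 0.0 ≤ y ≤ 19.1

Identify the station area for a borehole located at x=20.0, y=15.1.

Z-13

The point has x = 20.0 and y = 15.1.
Only Z-13 satisfies 15.8 ≤ x ≤ 22.8 and 0.0 ≤ y ≤ 19.1.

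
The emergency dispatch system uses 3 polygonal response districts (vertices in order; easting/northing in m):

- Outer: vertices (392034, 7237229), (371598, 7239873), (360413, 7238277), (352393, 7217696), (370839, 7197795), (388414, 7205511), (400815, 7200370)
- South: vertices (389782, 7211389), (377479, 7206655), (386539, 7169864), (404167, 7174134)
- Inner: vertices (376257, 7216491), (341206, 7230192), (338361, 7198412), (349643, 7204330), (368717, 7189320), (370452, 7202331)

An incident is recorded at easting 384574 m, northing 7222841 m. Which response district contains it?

Outer

Cast a ray rightward from (384574, 7222841). For each polygon, the edges (by vertex number in listed order) whose endpoints lie on opposite sides of northing = 7222841, where each meets that height, and whether that is right or left of the point:
Outer: 3–4 at easting≈354397.9 (left), 7–1 at easting≈395461.7 (right) → 1 crossing.
South: no edge straddles that height → 0 crossings.
Inner: 1–2 at easting≈360011.9 (left), 2–3 at easting≈340547.9 (left) → 0 crossings.
Only Outer has an odd count, so the point is inside Outer.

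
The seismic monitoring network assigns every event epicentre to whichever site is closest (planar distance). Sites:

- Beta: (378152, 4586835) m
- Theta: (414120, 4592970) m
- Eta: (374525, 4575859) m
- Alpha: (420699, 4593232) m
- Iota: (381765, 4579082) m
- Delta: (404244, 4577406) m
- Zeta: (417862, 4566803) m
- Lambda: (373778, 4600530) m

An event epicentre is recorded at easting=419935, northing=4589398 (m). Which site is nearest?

Squared distances to each site:
Beta: 1752388058.000; Theta: 46573409.000; Eta: 2245372621.000; Alpha: 15283252.000; Iota: 1563368756.000; Delta: 390015545.000; Zeta: 514831354.000; Lambda: 2254390073.000.
Minimum at Alpha.

Alpha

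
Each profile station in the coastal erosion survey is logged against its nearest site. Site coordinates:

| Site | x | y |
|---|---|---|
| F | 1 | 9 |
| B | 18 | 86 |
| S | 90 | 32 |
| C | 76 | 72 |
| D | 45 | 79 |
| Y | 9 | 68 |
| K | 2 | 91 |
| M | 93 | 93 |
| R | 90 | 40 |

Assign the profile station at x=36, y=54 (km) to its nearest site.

D

Squared distances to each site:
F: 3250.000; B: 1348.000; S: 3400.000; C: 1924.000; D: 706.000; Y: 925.000; K: 2525.000; M: 4770.000; R: 3112.000.
Minimum at D.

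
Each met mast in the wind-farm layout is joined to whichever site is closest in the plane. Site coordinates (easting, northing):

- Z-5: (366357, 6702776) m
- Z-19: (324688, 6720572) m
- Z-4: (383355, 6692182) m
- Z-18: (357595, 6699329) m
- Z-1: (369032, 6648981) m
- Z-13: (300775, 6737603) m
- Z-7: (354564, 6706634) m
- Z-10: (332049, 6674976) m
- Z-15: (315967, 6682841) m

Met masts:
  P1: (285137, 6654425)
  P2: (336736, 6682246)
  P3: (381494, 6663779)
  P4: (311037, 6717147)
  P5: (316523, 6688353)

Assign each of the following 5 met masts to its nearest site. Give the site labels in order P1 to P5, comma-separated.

P1 → Z-15 (d²=1757957956.00)
P2 → Z-10 (d²=74820869.00)
P3 → Z-1 (d²=374282248.00)
P4 → Z-19 (d²=198080426.00)
P5 → Z-15 (d²=30691280.00)

Z-15, Z-10, Z-1, Z-19, Z-15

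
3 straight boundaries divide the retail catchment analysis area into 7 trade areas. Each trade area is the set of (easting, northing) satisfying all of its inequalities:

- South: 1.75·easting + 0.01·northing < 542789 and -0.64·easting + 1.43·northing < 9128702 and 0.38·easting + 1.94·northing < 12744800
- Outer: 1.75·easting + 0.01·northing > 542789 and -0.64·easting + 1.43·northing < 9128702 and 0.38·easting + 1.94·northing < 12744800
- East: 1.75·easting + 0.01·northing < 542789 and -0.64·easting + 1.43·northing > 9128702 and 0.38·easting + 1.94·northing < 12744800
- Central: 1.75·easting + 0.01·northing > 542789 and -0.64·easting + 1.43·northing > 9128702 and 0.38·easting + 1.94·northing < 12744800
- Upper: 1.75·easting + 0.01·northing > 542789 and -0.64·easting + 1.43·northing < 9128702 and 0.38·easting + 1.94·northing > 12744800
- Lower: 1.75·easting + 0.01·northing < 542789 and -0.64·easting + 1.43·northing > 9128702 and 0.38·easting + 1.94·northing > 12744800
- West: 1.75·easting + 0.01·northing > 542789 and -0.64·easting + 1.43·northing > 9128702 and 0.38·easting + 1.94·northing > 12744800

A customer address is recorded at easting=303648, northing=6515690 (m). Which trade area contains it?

Upper

1.75·303648 + 0.01·6515690 = 596540.900, which is > 542789
-0.64·303648 + 1.43·6515690 = 9123101.980, which is < 9128702
0.38·303648 + 1.94·6515690 = 12755824.840, which is > 12744800
This sign pattern matches Upper.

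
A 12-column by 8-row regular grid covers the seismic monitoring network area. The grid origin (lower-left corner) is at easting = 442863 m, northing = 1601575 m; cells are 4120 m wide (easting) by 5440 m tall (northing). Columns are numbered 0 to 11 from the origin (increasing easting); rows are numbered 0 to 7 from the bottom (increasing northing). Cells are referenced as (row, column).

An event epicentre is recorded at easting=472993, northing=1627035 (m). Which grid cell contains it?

(4, 7)

Column index: ⌊(472993 − 442863) / 4120⌋ = ⌊7.313⌋ = 7
Row offset from origin: ⌊(1627035 − 1601575) / 5440⌋ = ⌊4.680⌋ = 4 → row 4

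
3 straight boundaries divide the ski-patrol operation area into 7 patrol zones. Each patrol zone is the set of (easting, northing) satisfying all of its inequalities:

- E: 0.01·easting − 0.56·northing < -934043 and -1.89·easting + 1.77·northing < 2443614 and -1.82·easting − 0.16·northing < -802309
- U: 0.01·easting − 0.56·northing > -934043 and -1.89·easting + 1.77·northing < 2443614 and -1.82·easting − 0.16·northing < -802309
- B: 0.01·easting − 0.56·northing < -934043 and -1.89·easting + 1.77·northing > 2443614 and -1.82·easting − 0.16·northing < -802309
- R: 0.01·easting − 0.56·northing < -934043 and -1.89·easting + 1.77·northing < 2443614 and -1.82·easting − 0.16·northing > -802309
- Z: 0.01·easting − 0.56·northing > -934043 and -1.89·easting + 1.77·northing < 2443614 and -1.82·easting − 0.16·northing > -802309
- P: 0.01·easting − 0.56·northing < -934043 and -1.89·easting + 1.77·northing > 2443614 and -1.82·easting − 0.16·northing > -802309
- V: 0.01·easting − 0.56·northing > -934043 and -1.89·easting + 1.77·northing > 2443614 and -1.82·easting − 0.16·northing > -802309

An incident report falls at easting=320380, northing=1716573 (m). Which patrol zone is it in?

0.01·320380 − 0.56·1716573 = -958077.080, which is < -934043
-1.89·320380 + 1.77·1716573 = 2432816.010, which is < 2443614
-1.82·320380 − 0.16·1716573 = -857743.280, which is < -802309
This sign pattern matches E.

E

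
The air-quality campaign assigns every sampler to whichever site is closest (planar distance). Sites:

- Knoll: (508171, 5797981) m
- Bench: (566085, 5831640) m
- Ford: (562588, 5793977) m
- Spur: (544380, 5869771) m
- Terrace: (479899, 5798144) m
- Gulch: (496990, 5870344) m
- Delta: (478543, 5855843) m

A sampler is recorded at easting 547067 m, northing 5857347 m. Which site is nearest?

Squared distances to each site:
Knoll: 5037220772.000; Bench: 1022534173.000; Ford: 4256658341.000; Spur: 161575745.000; Terrace: 8016535433.000; Gulch: 2676627938.000; Delta: 4697800592.000.
Minimum at Spur.

Spur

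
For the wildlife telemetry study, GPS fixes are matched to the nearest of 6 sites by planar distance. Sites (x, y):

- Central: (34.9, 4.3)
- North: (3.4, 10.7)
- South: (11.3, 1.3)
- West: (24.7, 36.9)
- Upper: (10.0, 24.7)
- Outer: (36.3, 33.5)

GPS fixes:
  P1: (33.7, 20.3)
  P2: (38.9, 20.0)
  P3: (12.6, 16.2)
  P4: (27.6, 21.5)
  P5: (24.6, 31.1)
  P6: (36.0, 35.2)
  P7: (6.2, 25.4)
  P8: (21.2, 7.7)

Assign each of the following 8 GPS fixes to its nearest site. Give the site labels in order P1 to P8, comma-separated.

P1 → Outer (d²=181.00)
P2 → Outer (d²=189.01)
P3 → Upper (d²=79.01)
P4 → Outer (d²=219.69)
P5 → West (d²=33.65)
P6 → Outer (d²=2.98)
P7 → Upper (d²=14.93)
P8 → South (d²=138.97)

Outer, Outer, Upper, Outer, West, Outer, Upper, South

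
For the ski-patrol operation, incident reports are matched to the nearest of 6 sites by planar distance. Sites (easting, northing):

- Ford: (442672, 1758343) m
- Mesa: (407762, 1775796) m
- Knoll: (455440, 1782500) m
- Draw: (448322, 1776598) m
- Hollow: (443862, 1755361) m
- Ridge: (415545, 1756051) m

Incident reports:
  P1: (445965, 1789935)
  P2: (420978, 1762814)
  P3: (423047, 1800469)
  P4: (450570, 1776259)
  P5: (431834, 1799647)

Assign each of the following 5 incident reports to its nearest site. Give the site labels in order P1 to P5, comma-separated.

P1 → Knoll (d²=145054850.00)
P2 → Ridge (d²=75255658.00)
P3 → Mesa (d²=842388154.00)
P4 → Draw (d²=5168425.00)
P5 → Draw (d²=803110545.00)

Knoll, Ridge, Mesa, Draw, Draw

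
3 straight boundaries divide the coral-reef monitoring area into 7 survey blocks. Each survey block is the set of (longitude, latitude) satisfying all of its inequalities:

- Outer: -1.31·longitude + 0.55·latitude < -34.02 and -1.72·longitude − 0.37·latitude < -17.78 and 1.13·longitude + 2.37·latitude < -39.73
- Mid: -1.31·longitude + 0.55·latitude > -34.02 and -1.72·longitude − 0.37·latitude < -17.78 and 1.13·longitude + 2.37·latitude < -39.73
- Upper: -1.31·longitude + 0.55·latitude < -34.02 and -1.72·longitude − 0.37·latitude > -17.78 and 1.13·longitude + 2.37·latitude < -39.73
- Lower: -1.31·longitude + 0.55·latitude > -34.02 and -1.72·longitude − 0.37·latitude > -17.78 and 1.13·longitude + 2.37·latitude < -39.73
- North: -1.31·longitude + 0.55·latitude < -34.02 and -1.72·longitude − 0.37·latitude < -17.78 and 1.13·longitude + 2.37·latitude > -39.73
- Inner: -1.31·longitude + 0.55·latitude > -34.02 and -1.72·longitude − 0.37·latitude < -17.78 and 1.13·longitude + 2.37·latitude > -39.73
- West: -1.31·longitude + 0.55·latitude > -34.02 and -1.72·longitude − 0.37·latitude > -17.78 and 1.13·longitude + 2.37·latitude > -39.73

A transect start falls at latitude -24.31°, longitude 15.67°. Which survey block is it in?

Mid

-1.31·15.67 + 0.55·-24.31 = -33.898, which is > -34.02
-1.72·15.67 − 0.37·-24.31 = -17.958, which is < -17.78
1.13·15.67 + 2.37·-24.31 = -39.908, which is < -39.73
This sign pattern matches Mid.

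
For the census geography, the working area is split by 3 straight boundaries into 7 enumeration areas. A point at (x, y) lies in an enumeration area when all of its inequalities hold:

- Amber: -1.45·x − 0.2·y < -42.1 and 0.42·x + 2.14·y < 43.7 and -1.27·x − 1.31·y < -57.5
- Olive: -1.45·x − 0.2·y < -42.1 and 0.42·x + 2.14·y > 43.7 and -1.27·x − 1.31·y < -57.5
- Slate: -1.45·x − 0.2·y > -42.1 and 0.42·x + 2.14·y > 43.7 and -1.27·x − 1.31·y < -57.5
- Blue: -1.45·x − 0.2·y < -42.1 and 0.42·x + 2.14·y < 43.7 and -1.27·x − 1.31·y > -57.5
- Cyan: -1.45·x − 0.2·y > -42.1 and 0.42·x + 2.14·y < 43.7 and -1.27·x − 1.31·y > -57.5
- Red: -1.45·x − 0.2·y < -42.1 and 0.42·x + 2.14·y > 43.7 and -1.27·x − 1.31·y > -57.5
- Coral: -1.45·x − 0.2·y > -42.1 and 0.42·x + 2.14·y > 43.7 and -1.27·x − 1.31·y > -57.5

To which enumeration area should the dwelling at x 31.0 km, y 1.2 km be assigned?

Blue

-1.45·31.0 − 0.2·1.2 = -45.190, which is < -42.1
0.42·31.0 + 2.14·1.2 = 15.588, which is < 43.7
-1.27·31.0 − 1.31·1.2 = -40.942, which is > -57.5
This sign pattern matches Blue.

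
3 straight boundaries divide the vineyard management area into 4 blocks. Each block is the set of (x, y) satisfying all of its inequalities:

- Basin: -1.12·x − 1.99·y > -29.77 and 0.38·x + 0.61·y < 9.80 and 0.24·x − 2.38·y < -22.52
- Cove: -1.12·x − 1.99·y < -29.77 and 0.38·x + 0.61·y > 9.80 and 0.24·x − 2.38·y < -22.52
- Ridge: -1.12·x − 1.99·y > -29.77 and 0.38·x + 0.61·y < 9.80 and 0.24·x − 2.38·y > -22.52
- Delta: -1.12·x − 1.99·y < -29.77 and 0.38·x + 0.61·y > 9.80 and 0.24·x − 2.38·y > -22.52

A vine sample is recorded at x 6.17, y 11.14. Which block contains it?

Basin

-1.12·6.17 − 1.99·11.14 = -29.079, which is > -29.77
0.38·6.17 + 0.61·11.14 = 9.140, which is < 9.80
0.24·6.17 − 2.38·11.14 = -25.032, which is < -22.52
This sign pattern matches Basin.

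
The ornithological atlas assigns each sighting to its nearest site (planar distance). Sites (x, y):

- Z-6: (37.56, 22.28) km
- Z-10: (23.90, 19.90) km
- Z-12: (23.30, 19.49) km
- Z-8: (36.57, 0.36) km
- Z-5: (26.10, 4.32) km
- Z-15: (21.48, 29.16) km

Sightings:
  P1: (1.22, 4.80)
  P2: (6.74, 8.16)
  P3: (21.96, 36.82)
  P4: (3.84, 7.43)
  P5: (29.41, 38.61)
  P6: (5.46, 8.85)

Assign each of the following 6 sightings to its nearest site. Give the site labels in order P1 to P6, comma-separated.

Z-5, Z-5, Z-15, Z-5, Z-15, Z-12

P1 → Z-5 (d²=619.24)
P2 → Z-5 (d²=389.56)
P3 → Z-15 (d²=58.91)
P4 → Z-5 (d²=505.18)
P5 → Z-15 (d²=152.19)
P6 → Z-12 (d²=431.48)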